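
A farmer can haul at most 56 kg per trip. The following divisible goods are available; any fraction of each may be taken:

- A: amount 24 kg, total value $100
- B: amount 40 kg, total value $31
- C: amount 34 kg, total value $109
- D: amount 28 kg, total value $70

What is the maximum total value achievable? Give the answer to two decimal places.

202.59

Take in order of value per unit:
- A (100/24 per unit): all 24 → value 100, running total 100.00
- C (109/34 per unit): 32 of 34 → value 32×109/34 = 102.5882, running total 202.59
Total 202.59.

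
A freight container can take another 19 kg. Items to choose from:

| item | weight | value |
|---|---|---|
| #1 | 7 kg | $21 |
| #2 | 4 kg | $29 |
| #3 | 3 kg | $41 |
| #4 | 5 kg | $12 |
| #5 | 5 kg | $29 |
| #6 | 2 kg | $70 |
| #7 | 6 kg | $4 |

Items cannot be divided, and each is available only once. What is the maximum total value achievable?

$181

Check high-value combinations within 19 kg:
- #2+#3+#4+#5+#6: weight 4+3+5+5+2=19, value 29+41+12+29+70=181
- #2+#3+#5+#6: weight 4+3+5+2=14, value 29+41+29+70=169
- #1+#2+#3+#6: weight 7+4+3+2=16, value 21+29+41+70=161
- #1+#3+#5+#6: weight 7+3+5+2=17, value 21+41+29+70=161
Best: $181.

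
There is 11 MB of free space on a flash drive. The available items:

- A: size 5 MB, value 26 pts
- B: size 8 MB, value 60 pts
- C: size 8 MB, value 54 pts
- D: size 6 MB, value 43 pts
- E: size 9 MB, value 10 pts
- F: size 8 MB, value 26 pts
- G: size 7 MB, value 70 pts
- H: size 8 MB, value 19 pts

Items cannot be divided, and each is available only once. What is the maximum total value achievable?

70 pts

Check high-value combinations within 11 MB:
- G: size 7, value 70
- A+D: size 5+6=11, value 26+43=69
- B: size 8, value 60
- C: size 8, value 54
- D: size 6, value 43
Best: 70 pts.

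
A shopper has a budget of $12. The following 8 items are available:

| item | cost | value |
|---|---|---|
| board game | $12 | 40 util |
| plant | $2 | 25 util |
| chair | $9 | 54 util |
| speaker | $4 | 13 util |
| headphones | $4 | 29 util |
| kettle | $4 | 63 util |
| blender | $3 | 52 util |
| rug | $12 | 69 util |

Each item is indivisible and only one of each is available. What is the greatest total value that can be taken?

Check high-value combinations within $12:
- headphones+kettle+blender: cost 4+4+3=11, value 29+63+52=144
- plant+kettle+blender: cost 2+4+3=9, value 25+63+52=140
- speaker+kettle+blender: cost 4+4+3=11, value 13+63+52=128
- plant+headphones+kettle: cost 2+4+4=10, value 25+29+63=117
Best: 144 util.

144 util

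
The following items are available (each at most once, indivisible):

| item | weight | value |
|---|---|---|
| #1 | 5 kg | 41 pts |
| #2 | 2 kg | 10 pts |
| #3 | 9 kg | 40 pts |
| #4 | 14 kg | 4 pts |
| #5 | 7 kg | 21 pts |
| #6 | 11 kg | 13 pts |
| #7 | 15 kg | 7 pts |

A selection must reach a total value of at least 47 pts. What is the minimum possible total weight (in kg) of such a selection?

Subsets with value ≥ 47, sorted by total weight:
- #1+#2: weight 7, value 51
- #2+#3: weight 11, value 50
Minimum weight: 7 kg.

7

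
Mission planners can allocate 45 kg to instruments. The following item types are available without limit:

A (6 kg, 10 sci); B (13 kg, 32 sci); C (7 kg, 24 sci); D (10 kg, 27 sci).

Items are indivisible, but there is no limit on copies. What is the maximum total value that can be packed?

147 sci

Best value-per-unit is C at 24/7; filling with it alone gives 6×24 = 144.
Optimal mix: 5×C + 1×D → mass 45, value 147.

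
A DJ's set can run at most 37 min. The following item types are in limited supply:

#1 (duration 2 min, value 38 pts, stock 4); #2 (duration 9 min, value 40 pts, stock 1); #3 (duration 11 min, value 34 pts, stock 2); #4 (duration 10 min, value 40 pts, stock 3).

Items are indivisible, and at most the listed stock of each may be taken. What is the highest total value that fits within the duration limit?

272 pts

Best selections within duration 37 and stock limits:
- 4×#1 + 1×#2 + 2×#4: duration 37, value 272
- 3×#1 + 1×#2 + 2×#4: duration 35, value 234
Best: 272 pts.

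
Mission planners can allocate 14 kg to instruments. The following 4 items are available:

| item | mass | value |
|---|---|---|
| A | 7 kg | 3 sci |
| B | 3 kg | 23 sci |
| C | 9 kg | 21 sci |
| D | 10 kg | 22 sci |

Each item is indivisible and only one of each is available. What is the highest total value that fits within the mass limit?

Check high-value combinations within 14 kg:
- B+D: mass 3+10=13, value 23+22=45
- B+C: mass 3+9=12, value 23+21=44
- A+B: mass 7+3=10, value 3+23=26
- B: mass 3, value 23
- D: mass 10, value 22
Best: 45 sci.

45 sci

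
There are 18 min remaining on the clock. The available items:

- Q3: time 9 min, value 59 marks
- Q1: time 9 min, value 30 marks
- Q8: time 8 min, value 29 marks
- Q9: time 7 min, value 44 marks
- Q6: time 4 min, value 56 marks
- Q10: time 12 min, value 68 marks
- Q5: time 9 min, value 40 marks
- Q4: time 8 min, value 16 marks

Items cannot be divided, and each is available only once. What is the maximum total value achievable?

This is a 0/1 knapsack; check combinations near the capacity.
- Q6+Q10: time 4+12=16, value 56+68=124
- Q3+Q6: time 9+4=13, value 59+56=115
- Q3+Q9: time 9+7=16, value 59+44=103
Best: 124 marks.

124 marks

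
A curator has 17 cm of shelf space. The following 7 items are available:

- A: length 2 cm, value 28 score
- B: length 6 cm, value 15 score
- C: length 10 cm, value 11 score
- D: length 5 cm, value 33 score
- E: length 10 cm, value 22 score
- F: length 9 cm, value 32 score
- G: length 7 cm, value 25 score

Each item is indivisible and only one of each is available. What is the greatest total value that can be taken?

93 score

This is a 0/1 knapsack; check combinations near the capacity.
- A+D+F: length 2+5+9=16, value 28+33+32=93
- A+D+G: length 2+5+7=14, value 28+33+25=86
- A+D+E: length 2+5+10=17, value 28+33+22=83
- A+B+D: length 2+6+5=13, value 28+15+33=76
Best: 93 score.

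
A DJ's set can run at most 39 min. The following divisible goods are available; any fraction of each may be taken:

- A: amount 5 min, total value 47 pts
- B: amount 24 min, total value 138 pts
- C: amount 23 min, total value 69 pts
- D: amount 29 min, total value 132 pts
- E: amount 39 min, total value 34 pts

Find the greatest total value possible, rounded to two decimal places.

Take in order of value per unit:
- A (47/5 per unit): all 5 → value 47, running total 47.00
- B (138/24 per unit): all 24 → value 138, running total 185.00
- D (132/29 per unit): 10 of 29 → value 10×132/29 = 45.5172, running total 230.52
Total 230.52.

230.52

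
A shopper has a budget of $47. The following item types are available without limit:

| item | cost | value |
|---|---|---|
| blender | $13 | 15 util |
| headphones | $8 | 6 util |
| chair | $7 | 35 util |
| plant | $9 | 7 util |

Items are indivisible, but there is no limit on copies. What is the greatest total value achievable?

Best value-per-unit is chair at 35/7, and filling with it alone uses cost 6×7=42. No mix of the others beats 6×35 = 210.

210 util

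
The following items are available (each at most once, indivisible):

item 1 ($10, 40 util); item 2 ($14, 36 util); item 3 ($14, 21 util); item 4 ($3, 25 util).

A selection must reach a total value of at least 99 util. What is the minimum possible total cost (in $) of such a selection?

Subsets with value ≥ 99, sorted by total cost:
- item 1+item 2+item 4: cost 27, value 101
- item 1+item 2+item 3+item 4: cost 41, value 122
Minimum cost: 27 $.

27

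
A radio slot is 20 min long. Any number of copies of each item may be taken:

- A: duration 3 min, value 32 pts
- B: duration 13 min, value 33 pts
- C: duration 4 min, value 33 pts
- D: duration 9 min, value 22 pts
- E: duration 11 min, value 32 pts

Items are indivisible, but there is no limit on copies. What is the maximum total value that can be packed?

194 pts

Best value-per-unit is A at 32/3; filling with it alone gives 6×32 = 192.
Optimal mix: 4×A + 2×C → duration 20, value 194.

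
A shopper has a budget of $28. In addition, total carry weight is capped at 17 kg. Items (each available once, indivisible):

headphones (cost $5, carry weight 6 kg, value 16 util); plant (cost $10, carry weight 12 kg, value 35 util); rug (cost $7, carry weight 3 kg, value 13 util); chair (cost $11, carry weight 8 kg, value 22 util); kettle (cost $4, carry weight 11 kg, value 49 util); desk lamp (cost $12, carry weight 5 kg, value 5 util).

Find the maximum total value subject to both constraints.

65 util

Feasible sets respecting both limits:
- headphones+kettle: cost 9, carry weight 17, value 65
- rug+kettle: cost 11, carry weight 14, value 62
- kettle+desk lamp: cost 16, carry weight 16, value 54
- headphones+rug+chair: cost 23, carry weight 17, value 51
Best: 65 util.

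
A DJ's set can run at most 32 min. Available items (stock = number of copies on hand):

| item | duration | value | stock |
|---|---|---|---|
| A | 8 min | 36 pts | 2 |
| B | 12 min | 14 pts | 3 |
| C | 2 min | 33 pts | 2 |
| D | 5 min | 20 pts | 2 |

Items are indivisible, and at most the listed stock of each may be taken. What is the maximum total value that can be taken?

Best selections within duration 32 and stock limits:
- 2×A + 2×C + 2×D: duration 30, value 178
- 2×A + 2×C + 1×D: duration 25, value 158
- 2×A + 1×B + 2×C: duration 32, value 152
- 2×A + 1×C + 2×D: duration 28, value 145
Best: 178 pts.

178 pts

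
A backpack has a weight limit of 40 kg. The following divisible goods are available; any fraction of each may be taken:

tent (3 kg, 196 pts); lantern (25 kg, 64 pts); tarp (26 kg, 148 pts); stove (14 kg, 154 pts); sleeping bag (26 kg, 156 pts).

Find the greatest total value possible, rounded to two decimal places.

Take in order of value per unit:
- tent (196/3 per unit): all 3 → value 196, running total 196.00
- stove (154/14 per unit): all 14 → value 154, running total 350.00
- sleeping bag (156/26 per unit): 23 of 26 → value 23×156/26 = 138.0000, running total 488.00
Total 488.00.

488.00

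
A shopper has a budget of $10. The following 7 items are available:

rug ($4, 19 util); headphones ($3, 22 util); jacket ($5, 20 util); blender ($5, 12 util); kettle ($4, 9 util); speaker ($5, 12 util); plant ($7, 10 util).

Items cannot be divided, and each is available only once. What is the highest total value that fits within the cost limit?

Check high-value combinations within $10:
- headphones+jacket: cost 3+5=8, value 22+20=42
- rug+headphones: cost 4+3=7, value 19+22=41
- rug+jacket: cost 4+5=9, value 19+20=39
Best: 42 util.

42 util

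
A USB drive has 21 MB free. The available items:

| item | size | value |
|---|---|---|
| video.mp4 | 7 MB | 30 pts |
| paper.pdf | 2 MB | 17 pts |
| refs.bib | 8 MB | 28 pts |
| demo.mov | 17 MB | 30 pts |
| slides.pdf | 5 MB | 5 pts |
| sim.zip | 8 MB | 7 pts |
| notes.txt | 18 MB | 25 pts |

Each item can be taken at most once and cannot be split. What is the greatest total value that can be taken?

Check high-value combinations within 21 MB:
- video.mp4+paper.pdf+refs.bib: size 7+2+8=17, value 30+17+28=75
- video.mp4+refs.bib+slides.pdf: size 7+8+5=20, value 30+28+5=63
- video.mp4+refs.bib: size 7+8=15, value 30+28=58
Best: 75 pts.

75 pts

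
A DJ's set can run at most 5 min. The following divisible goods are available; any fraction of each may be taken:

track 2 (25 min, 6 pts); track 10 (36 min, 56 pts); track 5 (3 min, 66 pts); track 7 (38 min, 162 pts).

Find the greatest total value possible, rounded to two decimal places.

74.53

Take in order of value per unit:
- track 5 (66/3 per unit): all 3 → value 66, running total 66.00
- track 7 (162/38 per unit): 2 of 38 → value 2×162/38 = 8.5263, running total 74.53
Total 74.53.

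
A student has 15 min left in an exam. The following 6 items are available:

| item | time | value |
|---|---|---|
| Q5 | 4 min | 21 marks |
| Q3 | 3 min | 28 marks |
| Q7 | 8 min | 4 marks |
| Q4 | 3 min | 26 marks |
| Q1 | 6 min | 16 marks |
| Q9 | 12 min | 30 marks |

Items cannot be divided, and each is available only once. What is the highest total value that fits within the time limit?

Check high-value combinations within 15 min:
- Q5+Q3+Q4: time 4+3+3=10, value 21+28+26=75
- Q3+Q4+Q1: time 3+3+6=12, value 28+26+16=70
- Q5+Q3+Q1: time 4+3+6=13, value 21+28+16=65
- Q5+Q4+Q1: time 4+3+6=13, value 21+26+16=63
- Q3+Q7+Q4: time 3+8+3=14, value 28+4+26=58
Best: 75 marks.

75 marks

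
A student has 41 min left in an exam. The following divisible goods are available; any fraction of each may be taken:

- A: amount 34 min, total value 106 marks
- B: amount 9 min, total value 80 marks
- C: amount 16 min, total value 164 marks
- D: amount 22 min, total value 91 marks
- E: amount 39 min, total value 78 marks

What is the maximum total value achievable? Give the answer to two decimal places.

310.18

Take in order of value per unit:
- C (164/16 per unit): all 16 → value 164, running total 164.00
- B (80/9 per unit): all 9 → value 80, running total 244.00
- D (91/22 per unit): 16 of 22 → value 16×91/22 = 66.1818, running total 310.18
Total 310.18.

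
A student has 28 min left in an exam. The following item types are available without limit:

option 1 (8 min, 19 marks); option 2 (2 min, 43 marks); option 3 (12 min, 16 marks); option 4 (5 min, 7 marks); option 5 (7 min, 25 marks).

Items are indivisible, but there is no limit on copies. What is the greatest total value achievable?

602 marks

Best value-per-unit is option 2 at 43/2, and filling with it alone uses time 14×2=28. No mix of the others beats 14×43 = 602.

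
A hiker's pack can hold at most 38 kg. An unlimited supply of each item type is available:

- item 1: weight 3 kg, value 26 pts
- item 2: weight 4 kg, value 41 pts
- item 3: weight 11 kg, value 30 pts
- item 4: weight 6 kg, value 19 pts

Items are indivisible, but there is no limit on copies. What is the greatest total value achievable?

380 pts

Best value-per-unit is item 2 at 41/4; filling with it alone gives 9×41 = 369.
Optimal mix: 2×item 1 + 8×item 2 → weight 38, value 380.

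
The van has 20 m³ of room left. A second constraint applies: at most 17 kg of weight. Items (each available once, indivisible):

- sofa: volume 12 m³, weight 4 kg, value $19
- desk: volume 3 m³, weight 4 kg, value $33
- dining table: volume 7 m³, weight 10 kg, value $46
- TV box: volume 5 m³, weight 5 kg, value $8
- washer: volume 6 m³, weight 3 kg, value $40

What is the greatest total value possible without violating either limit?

$119

Feasible sets respecting both limits:
- desk+dining table+washer: volume 16, weight 17, value 119
- dining table+washer: volume 13, weight 13, value 86
- desk+TV box+washer: volume 14, weight 12, value 81
Best: $119.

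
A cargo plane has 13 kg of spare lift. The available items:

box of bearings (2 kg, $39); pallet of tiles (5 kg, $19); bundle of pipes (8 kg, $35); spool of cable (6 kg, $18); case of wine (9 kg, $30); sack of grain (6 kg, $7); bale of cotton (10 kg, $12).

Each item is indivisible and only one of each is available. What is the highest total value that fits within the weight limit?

$76

Check high-value combinations within 13 kg:
- box of bearings+pallet of tiles+spool of cable: weight 2+5+6=13, value 39+19+18=76
- box of bearings+bundle of pipes: weight 2+8=10, value 39+35=74
- box of bearings+case of wine: weight 2+9=11, value 39+30=69
- box of bearings+pallet of tiles+sack of grain: weight 2+5+6=13, value 39+19+7=65
- box of bearings+pallet of tiles: weight 2+5=7, value 39+19=58
Best: $76.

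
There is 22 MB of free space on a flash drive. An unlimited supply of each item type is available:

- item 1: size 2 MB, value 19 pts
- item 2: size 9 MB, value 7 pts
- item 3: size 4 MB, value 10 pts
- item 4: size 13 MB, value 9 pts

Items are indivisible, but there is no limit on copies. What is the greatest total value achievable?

Best value-per-unit is item 1 at 19/2, and filling with it alone uses size 11×2=22. No mix of the others beats 11×19 = 209.

209 pts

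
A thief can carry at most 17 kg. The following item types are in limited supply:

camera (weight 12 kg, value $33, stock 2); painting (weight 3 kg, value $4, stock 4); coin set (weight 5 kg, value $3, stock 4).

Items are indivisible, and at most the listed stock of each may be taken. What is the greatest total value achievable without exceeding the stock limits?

Top feasible selections:
- 1×camera + 1×painting: weight 15, value 37
- 1×camera + 1×coin set: weight 17, value 36
- 1×camera: weight 12, value 33
Best: $37.

$37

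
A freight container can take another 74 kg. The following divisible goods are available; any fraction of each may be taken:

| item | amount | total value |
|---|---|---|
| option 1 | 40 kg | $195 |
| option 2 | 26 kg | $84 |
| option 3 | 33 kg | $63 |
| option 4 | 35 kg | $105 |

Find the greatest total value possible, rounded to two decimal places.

303.00

Take in order of value per unit:
- option 1 (195/40 per unit): all 40 → value 195, running total 195.00
- option 2 (84/26 per unit): all 26 → value 84, running total 279.00
- option 4 (105/35 per unit): 8 of 35 → value 8×105/35 = 24.0000, running total 303.00
Total 303.00.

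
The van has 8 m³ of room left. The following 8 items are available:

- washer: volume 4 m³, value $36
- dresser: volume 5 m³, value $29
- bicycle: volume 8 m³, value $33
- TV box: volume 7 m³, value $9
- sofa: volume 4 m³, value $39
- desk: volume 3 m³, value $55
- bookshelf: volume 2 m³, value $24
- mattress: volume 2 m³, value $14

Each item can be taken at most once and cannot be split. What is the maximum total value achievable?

$94

Check high-value combinations within 8 m³:
- sofa+desk: volume 4+3=7, value 39+55=94
- desk+bookshelf+mattress: volume 3+2+2=7, value 55+24+14=93
- washer+desk: volume 4+3=7, value 36+55=91
- dresser+desk: volume 5+3=8, value 29+55=84
Best: $94.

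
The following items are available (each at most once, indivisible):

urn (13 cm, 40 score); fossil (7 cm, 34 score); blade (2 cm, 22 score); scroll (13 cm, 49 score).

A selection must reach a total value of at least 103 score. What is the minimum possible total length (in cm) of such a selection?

Subsets with value ≥ 103, sorted by total length:
- fossil+blade+scroll: length 22, value 105
- urn+blade+scroll: length 28, value 111
Minimum length: 22 cm.

22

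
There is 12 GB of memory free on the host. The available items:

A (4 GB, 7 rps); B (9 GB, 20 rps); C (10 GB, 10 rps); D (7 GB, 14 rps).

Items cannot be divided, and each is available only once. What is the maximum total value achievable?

Check high-value combinations within 12 GB:
- A+D: memory 4+7=11, value 7+14=21
- B: memory 9, value 20
- D: memory 7, value 14
Best: 21 rps.

21 rps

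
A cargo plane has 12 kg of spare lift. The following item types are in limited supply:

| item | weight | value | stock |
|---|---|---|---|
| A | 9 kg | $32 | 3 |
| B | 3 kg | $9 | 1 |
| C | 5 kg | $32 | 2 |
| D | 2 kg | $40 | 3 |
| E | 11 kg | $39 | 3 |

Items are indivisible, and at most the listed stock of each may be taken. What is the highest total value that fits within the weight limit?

$152

Top feasible selections:
- 1×C + 3×D: weight 11, value 152
- 1×B + 3×D: weight 9, value 129
- 1×B + 1×C + 2×D: weight 12, value 121
Best: $152.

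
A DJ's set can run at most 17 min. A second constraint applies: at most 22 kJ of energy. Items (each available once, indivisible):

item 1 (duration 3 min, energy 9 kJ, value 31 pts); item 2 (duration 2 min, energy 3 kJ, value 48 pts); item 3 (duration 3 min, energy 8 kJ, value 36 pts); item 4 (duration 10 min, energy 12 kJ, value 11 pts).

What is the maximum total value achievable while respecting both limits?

Feasible sets respecting both limits:
- item 1+item 2+item 3: duration 8, energy 20, value 115
- item 2+item 3: duration 5, energy 11, value 84
- item 1+item 2: duration 5, energy 12, value 79
Best: 115 pts.

115 pts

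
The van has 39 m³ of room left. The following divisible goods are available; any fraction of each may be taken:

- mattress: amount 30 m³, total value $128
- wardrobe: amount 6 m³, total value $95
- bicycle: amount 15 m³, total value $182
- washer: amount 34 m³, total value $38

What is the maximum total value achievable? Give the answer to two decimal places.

353.80

Take in order of value per unit:
- wardrobe (95/6 per unit): all 6 → value 95, running total 95.00
- bicycle (182/15 per unit): all 15 → value 182, running total 277.00
- mattress (128/30 per unit): 18 of 30 → value 18×128/30 = 76.8000, running total 353.80
Total 353.80.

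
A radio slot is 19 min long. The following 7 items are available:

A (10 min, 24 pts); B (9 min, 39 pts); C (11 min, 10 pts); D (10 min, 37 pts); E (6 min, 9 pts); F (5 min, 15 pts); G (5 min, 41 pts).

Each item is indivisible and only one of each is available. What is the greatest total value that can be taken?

This is a 0/1 knapsack; check combinations near the capacity.
- B+F+G: duration 9+5+5=19, value 39+15+41=95
- B+G: duration 9+5=14, value 39+41=80
- D+G: duration 10+5=15, value 37+41=78
- B+D: duration 9+10=19, value 39+37=76
- A+G: duration 10+5=15, value 24+41=65
Best: 95 pts.

95 pts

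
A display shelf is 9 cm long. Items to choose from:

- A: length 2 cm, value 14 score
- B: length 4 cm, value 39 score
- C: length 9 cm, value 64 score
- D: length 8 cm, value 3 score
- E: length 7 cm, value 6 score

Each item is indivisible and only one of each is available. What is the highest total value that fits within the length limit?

64 score

Check high-value combinations within 9 cm:
- C: length 9, value 64
- A+B: length 2+4=6, value 14+39=53
- B: length 4, value 39
- A+E: length 2+7=9, value 14+6=20
Best: 64 score.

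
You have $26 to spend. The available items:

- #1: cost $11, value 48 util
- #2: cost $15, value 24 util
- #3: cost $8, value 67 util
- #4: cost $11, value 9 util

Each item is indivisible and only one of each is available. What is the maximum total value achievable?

115 util

Check high-value combinations within $26:
- #1+#3: cost 11+8=19, value 48+67=115
- #2+#3: cost 15+8=23, value 24+67=91
- #3+#4: cost 8+11=19, value 67+9=76
Best: 115 util.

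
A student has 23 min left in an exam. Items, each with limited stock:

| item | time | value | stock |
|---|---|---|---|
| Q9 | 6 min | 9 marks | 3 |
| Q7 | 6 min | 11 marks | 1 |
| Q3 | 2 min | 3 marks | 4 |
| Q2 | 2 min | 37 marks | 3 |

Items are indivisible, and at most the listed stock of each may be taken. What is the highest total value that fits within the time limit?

137 marks

Best selections within time 23 and stock limits:
- 1×Q9 + 1×Q7 + 2×Q3 + 3×Q2: time 22, value 137
- 2×Q9 + 2×Q3 + 3×Q2: time 22, value 135
- 1×Q7 + 4×Q3 + 3×Q2: time 20, value 134
- 1×Q9 + 1×Q7 + 1×Q3 + 3×Q2: time 20, value 134
Best: 137 marks.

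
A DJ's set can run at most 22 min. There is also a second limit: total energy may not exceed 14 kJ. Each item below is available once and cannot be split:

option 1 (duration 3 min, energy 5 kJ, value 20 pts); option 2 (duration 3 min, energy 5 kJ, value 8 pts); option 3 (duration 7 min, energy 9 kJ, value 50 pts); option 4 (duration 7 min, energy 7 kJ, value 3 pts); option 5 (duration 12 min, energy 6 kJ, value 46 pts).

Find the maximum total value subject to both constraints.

70 pts

Feasible sets respecting both limits:
- option 1+option 3: duration 10, energy 14, value 70
- option 1+option 5: duration 15, energy 11, value 66
- option 2+option 3: duration 10, energy 14, value 58
Best: 70 pts.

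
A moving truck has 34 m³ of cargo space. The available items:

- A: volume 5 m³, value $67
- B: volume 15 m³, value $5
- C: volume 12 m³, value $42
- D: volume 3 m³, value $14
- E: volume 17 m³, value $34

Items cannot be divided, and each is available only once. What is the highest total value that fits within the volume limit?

This is a 0/1 knapsack; check combinations near the capacity.
- A+C+E: volume 5+12+17=34, value 67+42+34=143
- A+C+D: volume 5+12+3=20, value 67+42+14=123
- A+D+E: volume 5+3+17=25, value 67+14+34=115
- A+B+C: volume 5+15+12=32, value 67+5+42=114
- A+C: volume 5+12=17, value 67+42=109
Best: $143.

$143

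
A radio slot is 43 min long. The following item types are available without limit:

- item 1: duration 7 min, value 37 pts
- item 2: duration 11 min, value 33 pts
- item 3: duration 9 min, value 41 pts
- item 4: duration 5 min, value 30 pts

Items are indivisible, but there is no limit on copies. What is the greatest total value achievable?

247 pts

Best value-per-unit is item 4 at 30/5; filling with it alone gives 8×30 = 240.
Optimal mix: 1×item 1 + 7×item 4 → duration 42, value 247.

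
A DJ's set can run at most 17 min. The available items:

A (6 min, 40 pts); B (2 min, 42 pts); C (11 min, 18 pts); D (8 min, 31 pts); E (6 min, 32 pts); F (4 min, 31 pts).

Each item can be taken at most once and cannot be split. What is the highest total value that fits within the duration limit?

This is a 0/1 knapsack; check combinations near the capacity.
- A+B+E: duration 6+2+6=14, value 40+42+32=114
- A+B+F: duration 6+2+4=12, value 40+42+31=113
- A+B+D: duration 6+2+8=16, value 40+42+31=113
Best: 114 pts.

114 pts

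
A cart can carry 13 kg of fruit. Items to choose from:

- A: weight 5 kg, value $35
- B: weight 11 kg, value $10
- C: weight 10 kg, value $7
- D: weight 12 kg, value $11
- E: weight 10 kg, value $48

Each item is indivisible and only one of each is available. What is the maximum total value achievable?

$48

This is a 0/1 knapsack; check combinations near the capacity.
- E: weight 10, value 48
- A: weight 5, value 35
- D: weight 12, value 11
- B: weight 11, value 10
Best: $48.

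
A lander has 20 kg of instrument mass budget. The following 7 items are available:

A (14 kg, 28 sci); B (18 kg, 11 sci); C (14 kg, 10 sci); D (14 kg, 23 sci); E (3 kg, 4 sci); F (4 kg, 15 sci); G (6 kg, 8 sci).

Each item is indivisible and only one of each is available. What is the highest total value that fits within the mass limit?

43 sci

This is a 0/1 knapsack; check combinations near the capacity.
- A+F: mass 14+4=18, value 28+15=43
- D+F: mass 14+4=18, value 23+15=38
- A+G: mass 14+6=20, value 28+8=36
- A+E: mass 14+3=17, value 28+4=32
Best: 43 sci.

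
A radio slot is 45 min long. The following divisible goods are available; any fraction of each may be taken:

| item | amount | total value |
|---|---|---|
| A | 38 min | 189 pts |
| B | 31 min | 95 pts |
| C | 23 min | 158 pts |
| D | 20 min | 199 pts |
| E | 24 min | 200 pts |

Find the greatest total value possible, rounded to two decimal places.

405.87

Take in order of value per unit:
- D (199/20 per unit): all 20 → value 199, running total 199.00
- E (200/24 per unit): all 24 → value 200, running total 399.00
- C (158/23 per unit): 1 of 23 → value 1×158/23 = 6.8696, running total 405.87
Total 405.87.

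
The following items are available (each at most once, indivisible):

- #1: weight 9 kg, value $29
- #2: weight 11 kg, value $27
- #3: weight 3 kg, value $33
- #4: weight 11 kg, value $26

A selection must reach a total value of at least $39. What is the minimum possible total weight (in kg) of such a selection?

Subsets with value ≥ 39, sorted by total weight:
- #1+#3: weight 12, value 62
- #2+#3: weight 14, value 60
- #3+#4: weight 14, value 59
Minimum weight: 12 kg.

12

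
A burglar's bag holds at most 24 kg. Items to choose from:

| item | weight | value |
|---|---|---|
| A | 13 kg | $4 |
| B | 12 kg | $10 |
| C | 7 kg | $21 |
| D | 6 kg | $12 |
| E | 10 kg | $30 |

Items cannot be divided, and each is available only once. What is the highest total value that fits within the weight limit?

Check high-value combinations within 24 kg:
- C+D+E: weight 7+6+10=23, value 21+12+30=63
- C+E: weight 7+10=17, value 21+30=51
- D+E: weight 6+10=16, value 12+30=42
- B+E: weight 12+10=22, value 10+30=40
Best: $63.

$63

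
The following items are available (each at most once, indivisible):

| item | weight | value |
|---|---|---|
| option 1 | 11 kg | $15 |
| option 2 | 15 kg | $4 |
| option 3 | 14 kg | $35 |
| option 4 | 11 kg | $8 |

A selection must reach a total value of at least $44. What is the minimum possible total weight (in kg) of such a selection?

Subsets with value ≥ 44, sorted by total weight:
- option 1+option 3: weight 25, value 50
- option 1+option 3+option 4: weight 36, value 58
- option 1+option 2+option 3: weight 40, value 54
- option 2+option 3+option 4: weight 40, value 47
Minimum weight: 25 kg.

25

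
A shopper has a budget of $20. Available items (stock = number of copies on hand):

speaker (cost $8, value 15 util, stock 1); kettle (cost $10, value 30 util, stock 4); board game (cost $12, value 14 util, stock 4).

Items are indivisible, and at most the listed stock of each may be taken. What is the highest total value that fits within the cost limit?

Best selections within cost 20 and stock limits:
- 2×kettle: cost 20, value 60
- 1×speaker + 1×kettle: cost 18, value 45
Best: 60 util.

60 util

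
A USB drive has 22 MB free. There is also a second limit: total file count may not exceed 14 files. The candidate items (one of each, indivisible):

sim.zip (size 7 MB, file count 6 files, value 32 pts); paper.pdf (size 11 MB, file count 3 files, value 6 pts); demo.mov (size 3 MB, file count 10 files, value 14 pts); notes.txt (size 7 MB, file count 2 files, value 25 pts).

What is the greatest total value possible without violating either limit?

57 pts

Feasible sets respecting both limits:
- sim.zip+notes.txt: size 14, file count 8, value 57
- demo.mov+notes.txt: size 10, file count 12, value 39
- sim.zip+paper.pdf: size 18, file count 9, value 38
- sim.zip: size 7, file count 6, value 32
Best: 57 pts.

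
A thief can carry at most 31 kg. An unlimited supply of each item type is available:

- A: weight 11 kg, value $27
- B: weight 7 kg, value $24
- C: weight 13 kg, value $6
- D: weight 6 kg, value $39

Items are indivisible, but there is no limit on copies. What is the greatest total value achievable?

Best value-per-unit is D at 39/6, and filling with it alone uses weight 5×6=30. No mix of the others beats 5×39 = 195.

$195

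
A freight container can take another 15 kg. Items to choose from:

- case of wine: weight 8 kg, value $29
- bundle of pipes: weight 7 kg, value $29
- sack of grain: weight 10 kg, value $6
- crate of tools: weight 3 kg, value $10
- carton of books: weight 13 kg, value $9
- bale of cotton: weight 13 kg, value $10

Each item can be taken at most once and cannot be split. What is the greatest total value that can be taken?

$58

Check high-value combinations within 15 kg:
- case of wine+bundle of pipes: weight 8+7=15, value 29+29=58
- bundle of pipes+crate of tools: weight 7+3=10, value 29+10=39
- case of wine+crate of tools: weight 8+3=11, value 29+10=39
Best: $58.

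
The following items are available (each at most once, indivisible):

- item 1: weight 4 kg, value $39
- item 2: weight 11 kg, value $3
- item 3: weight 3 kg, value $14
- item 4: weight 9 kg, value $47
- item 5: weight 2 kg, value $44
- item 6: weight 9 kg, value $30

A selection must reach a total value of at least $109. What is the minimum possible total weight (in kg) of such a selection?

Subsets with value ≥ 109, sorted by total weight:
- item 1+item 4+item 5: weight 15, value 130
- item 1+item 5+item 6: weight 15, value 113
Minimum weight: 15 kg.

15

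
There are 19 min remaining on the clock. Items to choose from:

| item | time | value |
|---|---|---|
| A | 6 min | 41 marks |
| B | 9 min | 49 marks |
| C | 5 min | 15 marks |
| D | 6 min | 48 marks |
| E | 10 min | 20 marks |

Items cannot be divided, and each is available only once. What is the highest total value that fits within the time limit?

104 marks

Check high-value combinations within 19 min:
- A+C+D: time 6+5+6=17, value 41+15+48=104
- B+D: time 9+6=15, value 49+48=97
- A+B: time 6+9=15, value 41+49=90
Best: 104 marks.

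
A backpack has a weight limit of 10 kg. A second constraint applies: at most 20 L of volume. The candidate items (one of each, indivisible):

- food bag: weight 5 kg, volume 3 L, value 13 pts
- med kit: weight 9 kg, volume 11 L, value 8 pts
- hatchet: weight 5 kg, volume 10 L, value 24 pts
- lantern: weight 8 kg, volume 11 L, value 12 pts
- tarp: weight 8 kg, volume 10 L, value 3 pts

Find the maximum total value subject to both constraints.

37 pts

Feasible sets respecting both limits:
- food bag+hatchet: weight 10, volume 13, value 37
- hatchet: weight 5, volume 10, value 24
- food bag: weight 5, volume 3, value 13
- lantern: weight 8, volume 11, value 12
Best: 37 pts.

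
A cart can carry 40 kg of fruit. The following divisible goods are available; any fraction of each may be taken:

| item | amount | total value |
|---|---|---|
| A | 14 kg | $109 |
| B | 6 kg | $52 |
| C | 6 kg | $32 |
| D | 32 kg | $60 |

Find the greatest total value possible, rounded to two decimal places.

Take in order of value per unit:
- B (52/6 per unit): all 6 → value 52, running total 52.00
- A (109/14 per unit): all 14 → value 109, running total 161.00
- C (32/6 per unit): all 6 → value 32, running total 193.00
- D (60/32 per unit): 14 of 32 → value 14×60/32 = 26.2500, running total 219.25
Total 219.25.

219.25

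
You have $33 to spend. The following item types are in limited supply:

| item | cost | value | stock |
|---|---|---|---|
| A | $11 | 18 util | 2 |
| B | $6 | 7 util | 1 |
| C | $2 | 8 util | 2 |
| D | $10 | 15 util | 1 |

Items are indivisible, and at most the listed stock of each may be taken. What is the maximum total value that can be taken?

59 util

Top feasible selections:
- 2×A + 1×B + 2×C: cost 32, value 59
- 1×A + 1×B + 2×C + 1×D: cost 31, value 56
Best: 59 util.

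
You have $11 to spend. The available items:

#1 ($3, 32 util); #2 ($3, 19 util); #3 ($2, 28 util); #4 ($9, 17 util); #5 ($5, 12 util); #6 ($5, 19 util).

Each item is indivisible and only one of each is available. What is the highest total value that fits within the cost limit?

79 util

Check high-value combinations within $11:
- #1+#2+#3: cost 3+3+2=8, value 32+19+28=79
- #1+#3+#6: cost 3+2+5=10, value 32+28+19=79
- #1+#3+#5: cost 3+2+5=10, value 32+28+12=72
Best: 79 util.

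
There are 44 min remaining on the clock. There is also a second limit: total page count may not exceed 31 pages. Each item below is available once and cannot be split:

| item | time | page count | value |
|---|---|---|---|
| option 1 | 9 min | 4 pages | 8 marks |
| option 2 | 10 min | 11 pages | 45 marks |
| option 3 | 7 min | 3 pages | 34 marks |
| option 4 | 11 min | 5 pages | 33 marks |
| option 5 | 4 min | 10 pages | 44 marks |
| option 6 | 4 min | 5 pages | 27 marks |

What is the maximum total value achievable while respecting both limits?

Feasible sets respecting both limits:
- option 2+option 3+option 4+option 5: time 32, page count 29, value 156
- option 2+option 3+option 5+option 6: time 25, page count 29, value 150
- option 2+option 4+option 5+option 6: time 29, page count 31, value 149
Best: 156 marks.

156 marks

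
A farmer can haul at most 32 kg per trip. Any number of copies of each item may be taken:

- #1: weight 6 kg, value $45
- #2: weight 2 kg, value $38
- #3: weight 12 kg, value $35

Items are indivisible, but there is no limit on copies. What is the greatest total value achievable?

Best value-per-unit is #2 at 38/2, and filling with it alone uses weight 16×2=32. No mix of the others beats 16×38 = 608.

$608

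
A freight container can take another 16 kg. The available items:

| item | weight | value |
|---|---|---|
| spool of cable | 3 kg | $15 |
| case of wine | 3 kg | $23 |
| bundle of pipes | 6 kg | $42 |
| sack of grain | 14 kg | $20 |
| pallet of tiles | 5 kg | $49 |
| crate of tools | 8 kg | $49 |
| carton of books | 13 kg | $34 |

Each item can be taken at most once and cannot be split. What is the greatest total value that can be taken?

Check high-value combinations within 16 kg:
- case of wine+pallet of tiles+crate of tools: weight 3+5+8=16, value 23+49+49=121
- case of wine+bundle of pipes+pallet of tiles: weight 3+6+5=14, value 23+42+49=114
- spool of cable+pallet of tiles+crate of tools: weight 3+5+8=16, value 15+49+49=113
- spool of cable+bundle of pipes+pallet of tiles: weight 3+6+5=14, value 15+42+49=106
Best: $121.

$121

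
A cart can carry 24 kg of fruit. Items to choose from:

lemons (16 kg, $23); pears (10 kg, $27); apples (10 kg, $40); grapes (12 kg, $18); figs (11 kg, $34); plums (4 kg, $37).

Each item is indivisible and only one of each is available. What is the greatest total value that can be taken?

$104

This is a 0/1 knapsack; check combinations near the capacity.
- pears+apples+plums: weight 10+10+4=24, value 27+40+37=104
- apples+plums: weight 10+4=14, value 40+37=77
- apples+figs: weight 10+11=21, value 40+34=74
Best: $104.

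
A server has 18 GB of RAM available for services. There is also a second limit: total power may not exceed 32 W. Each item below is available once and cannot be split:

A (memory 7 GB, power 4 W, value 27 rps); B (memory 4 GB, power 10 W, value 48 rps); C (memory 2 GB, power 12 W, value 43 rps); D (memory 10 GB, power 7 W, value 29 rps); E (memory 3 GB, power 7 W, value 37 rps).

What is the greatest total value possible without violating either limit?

128 rps

Feasible sets respecting both limits:
- B+C+E: memory 9, power 29, value 128
- B+C+D: memory 16, power 29, value 120
- A+B+C: memory 13, power 26, value 118
Best: 128 rps.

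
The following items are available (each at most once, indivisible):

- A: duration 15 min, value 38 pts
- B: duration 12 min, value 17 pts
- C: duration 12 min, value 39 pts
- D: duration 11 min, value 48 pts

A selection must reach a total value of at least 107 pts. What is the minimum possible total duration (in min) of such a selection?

38

Subsets with value ≥ 107, sorted by total duration:
- A+C+D: duration 38, value 125
- A+B+C+D: duration 50, value 142
Minimum duration: 38 min.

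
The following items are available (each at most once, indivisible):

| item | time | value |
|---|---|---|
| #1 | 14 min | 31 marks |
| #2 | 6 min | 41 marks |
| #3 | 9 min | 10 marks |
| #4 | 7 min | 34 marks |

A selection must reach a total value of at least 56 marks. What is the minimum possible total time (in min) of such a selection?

13

Subsets with value ≥ 56, sorted by total time:
- #2+#4: time 13, value 75
- #1+#2: time 20, value 72
Minimum time: 13 min.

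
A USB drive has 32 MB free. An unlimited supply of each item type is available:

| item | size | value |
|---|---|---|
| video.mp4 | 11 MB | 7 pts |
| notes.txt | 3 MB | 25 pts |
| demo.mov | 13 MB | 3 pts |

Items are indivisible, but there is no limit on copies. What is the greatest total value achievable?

Best value-per-unit is notes.txt at 25/3, and filling with it alone uses size 10×3=30. No mix of the others beats 10×25 = 250.

250 pts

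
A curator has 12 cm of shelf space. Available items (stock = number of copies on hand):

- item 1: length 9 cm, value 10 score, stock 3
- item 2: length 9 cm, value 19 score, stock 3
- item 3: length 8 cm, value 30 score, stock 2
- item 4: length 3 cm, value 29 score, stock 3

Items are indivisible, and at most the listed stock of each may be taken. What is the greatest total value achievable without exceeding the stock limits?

Best selections within length 12 and stock limits:
- 3×item 4: length 9, value 87
- 1×item 3 + 1×item 4: length 11, value 59
- 2×item 4: length 6, value 58
Best: 87 score.

87 score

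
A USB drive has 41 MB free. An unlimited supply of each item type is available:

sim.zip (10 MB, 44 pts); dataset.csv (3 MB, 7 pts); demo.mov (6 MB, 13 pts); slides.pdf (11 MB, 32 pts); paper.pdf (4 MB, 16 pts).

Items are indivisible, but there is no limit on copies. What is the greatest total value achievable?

176 pts

Best value-per-unit is sim.zip at 44/10, and filling with it alone uses size 4×10=40. No mix of the others beats 4×44 = 176.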